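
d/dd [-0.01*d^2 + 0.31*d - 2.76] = 0.31 - 0.02*d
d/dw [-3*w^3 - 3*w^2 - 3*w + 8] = -9*w^2 - 6*w - 3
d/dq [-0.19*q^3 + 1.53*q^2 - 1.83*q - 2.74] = -0.57*q^2 + 3.06*q - 1.83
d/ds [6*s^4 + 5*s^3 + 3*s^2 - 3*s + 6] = 24*s^3 + 15*s^2 + 6*s - 3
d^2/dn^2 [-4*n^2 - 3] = -8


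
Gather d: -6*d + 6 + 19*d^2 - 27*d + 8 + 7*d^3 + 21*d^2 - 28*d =7*d^3 + 40*d^2 - 61*d + 14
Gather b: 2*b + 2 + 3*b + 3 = 5*b + 5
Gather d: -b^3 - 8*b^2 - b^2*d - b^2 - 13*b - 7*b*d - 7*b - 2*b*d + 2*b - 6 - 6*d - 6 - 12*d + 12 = -b^3 - 9*b^2 - 18*b + d*(-b^2 - 9*b - 18)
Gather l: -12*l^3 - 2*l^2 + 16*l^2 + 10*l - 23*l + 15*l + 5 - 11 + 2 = -12*l^3 + 14*l^2 + 2*l - 4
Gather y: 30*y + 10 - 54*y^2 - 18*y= -54*y^2 + 12*y + 10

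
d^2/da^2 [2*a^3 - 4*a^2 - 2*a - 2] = 12*a - 8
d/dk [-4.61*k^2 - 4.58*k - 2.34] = -9.22*k - 4.58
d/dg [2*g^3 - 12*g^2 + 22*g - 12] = 6*g^2 - 24*g + 22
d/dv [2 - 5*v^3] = -15*v^2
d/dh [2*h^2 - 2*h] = 4*h - 2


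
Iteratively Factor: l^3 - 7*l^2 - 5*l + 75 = (l - 5)*(l^2 - 2*l - 15) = (l - 5)^2*(l + 3)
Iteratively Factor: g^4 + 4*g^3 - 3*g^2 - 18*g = (g - 2)*(g^3 + 6*g^2 + 9*g) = (g - 2)*(g + 3)*(g^2 + 3*g) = (g - 2)*(g + 3)^2*(g)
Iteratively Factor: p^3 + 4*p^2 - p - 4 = (p + 4)*(p^2 - 1) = (p + 1)*(p + 4)*(p - 1)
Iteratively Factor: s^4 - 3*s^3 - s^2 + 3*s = (s + 1)*(s^3 - 4*s^2 + 3*s) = s*(s + 1)*(s^2 - 4*s + 3) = s*(s - 1)*(s + 1)*(s - 3)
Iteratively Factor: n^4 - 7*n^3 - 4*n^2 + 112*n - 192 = (n + 4)*(n^3 - 11*n^2 + 40*n - 48) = (n - 4)*(n + 4)*(n^2 - 7*n + 12) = (n - 4)^2*(n + 4)*(n - 3)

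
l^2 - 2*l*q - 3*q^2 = (l - 3*q)*(l + q)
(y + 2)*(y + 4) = y^2 + 6*y + 8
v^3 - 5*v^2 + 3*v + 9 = (v - 3)^2*(v + 1)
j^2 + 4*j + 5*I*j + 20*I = (j + 4)*(j + 5*I)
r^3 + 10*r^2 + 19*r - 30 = (r - 1)*(r + 5)*(r + 6)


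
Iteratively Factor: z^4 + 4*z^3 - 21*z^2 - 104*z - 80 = (z + 1)*(z^3 + 3*z^2 - 24*z - 80) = (z - 5)*(z + 1)*(z^2 + 8*z + 16) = (z - 5)*(z + 1)*(z + 4)*(z + 4)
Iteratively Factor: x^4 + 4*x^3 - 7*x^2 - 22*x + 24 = (x + 3)*(x^3 + x^2 - 10*x + 8) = (x - 2)*(x + 3)*(x^2 + 3*x - 4) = (x - 2)*(x + 3)*(x + 4)*(x - 1)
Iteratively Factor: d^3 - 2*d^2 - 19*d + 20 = (d - 5)*(d^2 + 3*d - 4) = (d - 5)*(d - 1)*(d + 4)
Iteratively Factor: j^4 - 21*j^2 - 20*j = (j - 5)*(j^3 + 5*j^2 + 4*j) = j*(j - 5)*(j^2 + 5*j + 4) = j*(j - 5)*(j + 4)*(j + 1)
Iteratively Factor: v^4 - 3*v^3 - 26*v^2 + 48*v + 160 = (v + 4)*(v^3 - 7*v^2 + 2*v + 40) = (v - 5)*(v + 4)*(v^2 - 2*v - 8) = (v - 5)*(v + 2)*(v + 4)*(v - 4)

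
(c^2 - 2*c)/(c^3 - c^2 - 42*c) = (2 - c)/(-c^2 + c + 42)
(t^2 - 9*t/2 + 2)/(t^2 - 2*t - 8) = (t - 1/2)/(t + 2)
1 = 1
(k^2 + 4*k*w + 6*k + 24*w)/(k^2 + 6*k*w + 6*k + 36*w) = (k + 4*w)/(k + 6*w)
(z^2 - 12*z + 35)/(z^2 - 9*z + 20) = (z - 7)/(z - 4)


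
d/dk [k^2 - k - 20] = 2*k - 1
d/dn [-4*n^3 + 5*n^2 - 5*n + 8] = -12*n^2 + 10*n - 5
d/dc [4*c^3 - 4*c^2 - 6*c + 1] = 12*c^2 - 8*c - 6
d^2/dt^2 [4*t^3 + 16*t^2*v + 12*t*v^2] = 24*t + 32*v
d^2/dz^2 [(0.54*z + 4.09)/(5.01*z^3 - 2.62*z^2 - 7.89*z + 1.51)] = (81.324324*z^5 + 1189.38402*z^4 - 808.873764*z^3 - 850.608678*z^2 + 334.456506*z + 554.450906)/(125.751501*z^9 - 197.286786*z^8 - 490.947435*z^7 + 717.113033*z^6 + 654.245343*z^5 - 816.337608*z^4 - 269.612658*z^3 + 264.080427*z^2 - 53.969967*z + 3.442951)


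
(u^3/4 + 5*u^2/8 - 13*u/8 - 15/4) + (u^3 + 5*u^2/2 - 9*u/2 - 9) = 5*u^3/4 + 25*u^2/8 - 49*u/8 - 51/4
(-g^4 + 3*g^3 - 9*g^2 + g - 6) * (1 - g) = g^5 - 4*g^4 + 12*g^3 - 10*g^2 + 7*g - 6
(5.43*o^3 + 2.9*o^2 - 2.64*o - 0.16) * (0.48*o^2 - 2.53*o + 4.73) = 2.6064*o^5 - 12.3459*o^4 + 17.0797*o^3 + 20.3194*o^2 - 12.0824*o - 0.7568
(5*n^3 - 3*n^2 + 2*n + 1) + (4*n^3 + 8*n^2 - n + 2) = 9*n^3 + 5*n^2 + n + 3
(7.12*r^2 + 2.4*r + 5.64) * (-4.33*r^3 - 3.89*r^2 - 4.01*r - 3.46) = -30.8296*r^5 - 38.0888*r^4 - 62.3084*r^3 - 56.1988*r^2 - 30.9204*r - 19.5144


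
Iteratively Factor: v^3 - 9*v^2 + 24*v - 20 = (v - 5)*(v^2 - 4*v + 4) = (v - 5)*(v - 2)*(v - 2)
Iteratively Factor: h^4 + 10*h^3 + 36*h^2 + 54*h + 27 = (h + 3)*(h^3 + 7*h^2 + 15*h + 9) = (h + 3)^2*(h^2 + 4*h + 3) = (h + 1)*(h + 3)^2*(h + 3)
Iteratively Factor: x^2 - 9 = (x - 3)*(x + 3)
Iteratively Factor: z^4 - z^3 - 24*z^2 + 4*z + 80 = (z - 5)*(z^3 + 4*z^2 - 4*z - 16) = (z - 5)*(z + 4)*(z^2 - 4) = (z - 5)*(z - 2)*(z + 4)*(z + 2)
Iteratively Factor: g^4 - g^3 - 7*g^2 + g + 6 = (g + 1)*(g^3 - 2*g^2 - 5*g + 6) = (g - 3)*(g + 1)*(g^2 + g - 2) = (g - 3)*(g - 1)*(g + 1)*(g + 2)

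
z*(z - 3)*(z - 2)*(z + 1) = z^4 - 4*z^3 + z^2 + 6*z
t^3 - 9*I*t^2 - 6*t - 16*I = (t - 8*I)*(t - 2*I)*(t + I)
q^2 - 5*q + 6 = (q - 3)*(q - 2)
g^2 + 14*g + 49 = (g + 7)^2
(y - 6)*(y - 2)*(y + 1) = y^3 - 7*y^2 + 4*y + 12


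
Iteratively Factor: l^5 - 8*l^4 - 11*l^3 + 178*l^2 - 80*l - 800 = (l - 4)*(l^4 - 4*l^3 - 27*l^2 + 70*l + 200) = (l - 5)*(l - 4)*(l^3 + l^2 - 22*l - 40) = (l - 5)*(l - 4)*(l + 4)*(l^2 - 3*l - 10) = (l - 5)^2*(l - 4)*(l + 4)*(l + 2)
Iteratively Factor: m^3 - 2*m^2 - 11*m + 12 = (m - 4)*(m^2 + 2*m - 3) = (m - 4)*(m + 3)*(m - 1)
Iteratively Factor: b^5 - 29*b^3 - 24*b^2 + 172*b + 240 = (b - 3)*(b^4 + 3*b^3 - 20*b^2 - 84*b - 80) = (b - 3)*(b + 2)*(b^3 + b^2 - 22*b - 40) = (b - 3)*(b + 2)^2*(b^2 - b - 20) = (b - 5)*(b - 3)*(b + 2)^2*(b + 4)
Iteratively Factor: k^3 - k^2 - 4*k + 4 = (k + 2)*(k^2 - 3*k + 2) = (k - 2)*(k + 2)*(k - 1)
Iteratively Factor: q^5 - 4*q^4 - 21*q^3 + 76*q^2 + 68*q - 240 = (q - 3)*(q^4 - q^3 - 24*q^2 + 4*q + 80) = (q - 3)*(q + 4)*(q^3 - 5*q^2 - 4*q + 20) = (q - 5)*(q - 3)*(q + 4)*(q^2 - 4) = (q - 5)*(q - 3)*(q + 2)*(q + 4)*(q - 2)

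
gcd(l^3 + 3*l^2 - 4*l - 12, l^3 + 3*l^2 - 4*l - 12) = l^3 + 3*l^2 - 4*l - 12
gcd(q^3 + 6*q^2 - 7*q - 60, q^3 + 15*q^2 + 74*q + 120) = q^2 + 9*q + 20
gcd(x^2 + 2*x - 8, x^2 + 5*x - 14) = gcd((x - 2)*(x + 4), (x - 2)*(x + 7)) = x - 2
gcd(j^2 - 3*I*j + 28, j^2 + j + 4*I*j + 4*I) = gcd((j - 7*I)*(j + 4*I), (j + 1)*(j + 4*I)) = j + 4*I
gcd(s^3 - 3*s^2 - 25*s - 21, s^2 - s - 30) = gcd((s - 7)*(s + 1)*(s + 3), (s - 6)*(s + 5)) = 1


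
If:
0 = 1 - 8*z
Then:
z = 1/8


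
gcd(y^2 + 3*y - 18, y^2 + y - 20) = 1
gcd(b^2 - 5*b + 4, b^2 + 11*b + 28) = 1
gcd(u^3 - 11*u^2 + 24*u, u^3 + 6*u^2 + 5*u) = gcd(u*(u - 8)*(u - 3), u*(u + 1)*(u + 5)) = u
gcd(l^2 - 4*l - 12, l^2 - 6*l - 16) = l + 2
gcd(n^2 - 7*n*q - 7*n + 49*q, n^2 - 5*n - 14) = n - 7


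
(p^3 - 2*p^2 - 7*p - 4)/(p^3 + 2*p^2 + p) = (p - 4)/p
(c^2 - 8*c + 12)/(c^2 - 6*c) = (c - 2)/c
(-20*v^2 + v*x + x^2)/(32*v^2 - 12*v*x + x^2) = (5*v + x)/(-8*v + x)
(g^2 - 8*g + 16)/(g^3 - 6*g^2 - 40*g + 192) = (g - 4)/(g^2 - 2*g - 48)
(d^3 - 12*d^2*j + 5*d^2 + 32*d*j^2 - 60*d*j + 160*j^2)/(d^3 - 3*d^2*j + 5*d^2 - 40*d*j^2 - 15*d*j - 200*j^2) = (d - 4*j)/(d + 5*j)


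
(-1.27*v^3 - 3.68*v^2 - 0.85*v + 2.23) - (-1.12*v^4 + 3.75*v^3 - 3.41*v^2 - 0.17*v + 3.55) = 1.12*v^4 - 5.02*v^3 - 0.27*v^2 - 0.68*v - 1.32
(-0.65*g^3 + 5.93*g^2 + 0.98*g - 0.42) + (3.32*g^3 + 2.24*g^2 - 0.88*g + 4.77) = 2.67*g^3 + 8.17*g^2 + 0.1*g + 4.35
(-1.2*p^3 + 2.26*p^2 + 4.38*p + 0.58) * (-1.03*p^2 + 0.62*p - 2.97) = 1.236*p^5 - 3.0718*p^4 + 0.453799999999999*p^3 - 4.594*p^2 - 12.649*p - 1.7226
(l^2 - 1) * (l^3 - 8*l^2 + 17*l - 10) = l^5 - 8*l^4 + 16*l^3 - 2*l^2 - 17*l + 10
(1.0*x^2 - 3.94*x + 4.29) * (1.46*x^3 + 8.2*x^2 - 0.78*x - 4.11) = 1.46*x^5 + 2.4476*x^4 - 26.8246*x^3 + 34.1412*x^2 + 12.8472*x - 17.6319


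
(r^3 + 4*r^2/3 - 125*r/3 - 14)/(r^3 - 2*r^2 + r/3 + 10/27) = 9*(r^2 + r - 42)/(9*r^2 - 21*r + 10)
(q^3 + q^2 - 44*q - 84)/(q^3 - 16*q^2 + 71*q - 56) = (q^2 + 8*q + 12)/(q^2 - 9*q + 8)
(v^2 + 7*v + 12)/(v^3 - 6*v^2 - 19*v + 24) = (v + 4)/(v^2 - 9*v + 8)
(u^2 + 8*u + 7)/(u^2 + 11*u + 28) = (u + 1)/(u + 4)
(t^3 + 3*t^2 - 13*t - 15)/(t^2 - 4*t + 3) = (t^2 + 6*t + 5)/(t - 1)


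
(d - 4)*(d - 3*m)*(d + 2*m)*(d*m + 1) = d^4*m - d^3*m^2 - 4*d^3*m + d^3 - 6*d^2*m^3 + 4*d^2*m^2 - d^2*m - 4*d^2 + 24*d*m^3 - 6*d*m^2 + 4*d*m + 24*m^2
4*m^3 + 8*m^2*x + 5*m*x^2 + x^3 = (m + x)*(2*m + x)^2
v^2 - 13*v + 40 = (v - 8)*(v - 5)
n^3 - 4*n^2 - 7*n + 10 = (n - 5)*(n - 1)*(n + 2)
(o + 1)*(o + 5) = o^2 + 6*o + 5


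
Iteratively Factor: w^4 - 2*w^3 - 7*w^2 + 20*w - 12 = (w - 1)*(w^3 - w^2 - 8*w + 12) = (w - 1)*(w + 3)*(w^2 - 4*w + 4) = (w - 2)*(w - 1)*(w + 3)*(w - 2)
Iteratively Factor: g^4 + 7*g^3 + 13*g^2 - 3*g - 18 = (g + 3)*(g^3 + 4*g^2 + g - 6) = (g + 2)*(g + 3)*(g^2 + 2*g - 3) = (g + 2)*(g + 3)^2*(g - 1)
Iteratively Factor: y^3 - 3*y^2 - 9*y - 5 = (y + 1)*(y^2 - 4*y - 5) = (y - 5)*(y + 1)*(y + 1)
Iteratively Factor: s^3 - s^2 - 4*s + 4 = (s - 1)*(s^2 - 4) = (s - 1)*(s + 2)*(s - 2)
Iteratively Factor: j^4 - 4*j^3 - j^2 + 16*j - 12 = (j - 1)*(j^3 - 3*j^2 - 4*j + 12) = (j - 3)*(j - 1)*(j^2 - 4) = (j - 3)*(j - 1)*(j + 2)*(j - 2)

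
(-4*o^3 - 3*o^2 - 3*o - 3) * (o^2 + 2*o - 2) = -4*o^5 - 11*o^4 - o^3 - 3*o^2 + 6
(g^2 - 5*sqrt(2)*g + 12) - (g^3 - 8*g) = -g^3 + g^2 - 5*sqrt(2)*g + 8*g + 12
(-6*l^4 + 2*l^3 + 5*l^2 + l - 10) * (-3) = 18*l^4 - 6*l^3 - 15*l^2 - 3*l + 30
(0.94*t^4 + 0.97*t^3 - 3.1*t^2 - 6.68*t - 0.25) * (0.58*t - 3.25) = 0.5452*t^5 - 2.4924*t^4 - 4.9505*t^3 + 6.2006*t^2 + 21.565*t + 0.8125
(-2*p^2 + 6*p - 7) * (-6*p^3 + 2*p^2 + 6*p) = 12*p^5 - 40*p^4 + 42*p^3 + 22*p^2 - 42*p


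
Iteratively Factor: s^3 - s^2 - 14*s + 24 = (s + 4)*(s^2 - 5*s + 6) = (s - 3)*(s + 4)*(s - 2)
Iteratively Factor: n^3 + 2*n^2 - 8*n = (n)*(n^2 + 2*n - 8) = n*(n - 2)*(n + 4)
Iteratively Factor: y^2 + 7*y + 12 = (y + 4)*(y + 3)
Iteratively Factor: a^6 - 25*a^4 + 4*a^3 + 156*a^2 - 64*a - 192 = (a - 4)*(a^5 + 4*a^4 - 9*a^3 - 32*a^2 + 28*a + 48) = (a - 4)*(a + 1)*(a^4 + 3*a^3 - 12*a^2 - 20*a + 48) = (a - 4)*(a - 2)*(a + 1)*(a^3 + 5*a^2 - 2*a - 24) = (a - 4)*(a - 2)^2*(a + 1)*(a^2 + 7*a + 12) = (a - 4)*(a - 2)^2*(a + 1)*(a + 3)*(a + 4)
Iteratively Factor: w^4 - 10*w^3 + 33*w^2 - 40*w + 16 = (w - 1)*(w^3 - 9*w^2 + 24*w - 16) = (w - 4)*(w - 1)*(w^2 - 5*w + 4) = (w - 4)*(w - 1)^2*(w - 4)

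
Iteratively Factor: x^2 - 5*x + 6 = (x - 3)*(x - 2)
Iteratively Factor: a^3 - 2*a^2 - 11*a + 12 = (a - 1)*(a^2 - a - 12) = (a - 4)*(a - 1)*(a + 3)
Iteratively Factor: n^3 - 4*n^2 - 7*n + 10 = (n - 1)*(n^2 - 3*n - 10) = (n - 5)*(n - 1)*(n + 2)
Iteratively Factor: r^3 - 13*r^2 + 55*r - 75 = (r - 5)*(r^2 - 8*r + 15) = (r - 5)^2*(r - 3)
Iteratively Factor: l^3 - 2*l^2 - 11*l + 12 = (l - 1)*(l^2 - l - 12) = (l - 4)*(l - 1)*(l + 3)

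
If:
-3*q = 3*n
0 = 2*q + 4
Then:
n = 2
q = -2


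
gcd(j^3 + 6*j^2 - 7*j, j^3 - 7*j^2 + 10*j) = j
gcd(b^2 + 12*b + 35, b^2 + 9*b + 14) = b + 7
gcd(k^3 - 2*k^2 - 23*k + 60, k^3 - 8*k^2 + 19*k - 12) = k^2 - 7*k + 12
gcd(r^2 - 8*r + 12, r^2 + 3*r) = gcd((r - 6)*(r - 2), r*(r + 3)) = 1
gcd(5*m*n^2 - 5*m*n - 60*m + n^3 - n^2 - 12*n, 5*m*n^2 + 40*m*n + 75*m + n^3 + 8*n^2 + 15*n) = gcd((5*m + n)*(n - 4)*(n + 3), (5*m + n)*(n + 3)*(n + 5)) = 5*m*n + 15*m + n^2 + 3*n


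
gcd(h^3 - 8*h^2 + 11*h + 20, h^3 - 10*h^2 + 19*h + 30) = h^2 - 4*h - 5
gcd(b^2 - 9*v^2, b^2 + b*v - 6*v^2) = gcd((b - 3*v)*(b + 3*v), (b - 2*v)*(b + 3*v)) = b + 3*v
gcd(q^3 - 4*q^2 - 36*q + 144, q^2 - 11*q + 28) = q - 4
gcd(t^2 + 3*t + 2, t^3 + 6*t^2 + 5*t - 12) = 1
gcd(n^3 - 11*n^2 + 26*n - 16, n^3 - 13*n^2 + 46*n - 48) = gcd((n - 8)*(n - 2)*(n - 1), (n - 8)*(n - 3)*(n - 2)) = n^2 - 10*n + 16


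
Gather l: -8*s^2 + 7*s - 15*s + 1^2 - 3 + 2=-8*s^2 - 8*s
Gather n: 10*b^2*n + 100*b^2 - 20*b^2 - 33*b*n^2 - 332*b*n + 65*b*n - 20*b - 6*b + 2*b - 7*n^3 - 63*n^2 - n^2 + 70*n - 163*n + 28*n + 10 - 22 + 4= 80*b^2 - 24*b - 7*n^3 + n^2*(-33*b - 64) + n*(10*b^2 - 267*b - 65) - 8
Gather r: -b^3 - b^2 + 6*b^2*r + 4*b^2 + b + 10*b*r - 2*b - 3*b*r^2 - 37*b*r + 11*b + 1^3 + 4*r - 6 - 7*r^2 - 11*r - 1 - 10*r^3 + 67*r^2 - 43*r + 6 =-b^3 + 3*b^2 + 10*b - 10*r^3 + r^2*(60 - 3*b) + r*(6*b^2 - 27*b - 50)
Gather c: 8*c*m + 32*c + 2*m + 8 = c*(8*m + 32) + 2*m + 8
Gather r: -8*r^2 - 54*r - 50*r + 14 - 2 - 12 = -8*r^2 - 104*r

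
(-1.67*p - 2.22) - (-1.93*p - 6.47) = 0.26*p + 4.25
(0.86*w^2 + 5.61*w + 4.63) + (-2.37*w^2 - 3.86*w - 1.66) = -1.51*w^2 + 1.75*w + 2.97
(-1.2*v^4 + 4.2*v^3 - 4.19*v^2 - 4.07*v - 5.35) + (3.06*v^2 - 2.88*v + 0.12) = -1.2*v^4 + 4.2*v^3 - 1.13*v^2 - 6.95*v - 5.23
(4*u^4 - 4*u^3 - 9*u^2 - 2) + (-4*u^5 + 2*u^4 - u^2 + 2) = -4*u^5 + 6*u^4 - 4*u^3 - 10*u^2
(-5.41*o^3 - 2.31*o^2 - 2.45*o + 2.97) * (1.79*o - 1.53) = -9.6839*o^4 + 4.1424*o^3 - 0.8512*o^2 + 9.0648*o - 4.5441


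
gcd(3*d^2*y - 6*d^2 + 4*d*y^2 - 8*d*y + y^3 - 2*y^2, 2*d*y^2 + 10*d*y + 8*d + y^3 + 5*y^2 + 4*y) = 1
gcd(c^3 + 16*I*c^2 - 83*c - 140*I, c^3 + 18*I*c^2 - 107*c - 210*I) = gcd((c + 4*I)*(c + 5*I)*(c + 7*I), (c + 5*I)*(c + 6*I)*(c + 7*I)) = c^2 + 12*I*c - 35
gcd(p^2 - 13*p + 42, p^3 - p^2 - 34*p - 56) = p - 7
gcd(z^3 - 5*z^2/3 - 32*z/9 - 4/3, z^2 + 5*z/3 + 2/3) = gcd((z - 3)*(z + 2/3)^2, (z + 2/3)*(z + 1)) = z + 2/3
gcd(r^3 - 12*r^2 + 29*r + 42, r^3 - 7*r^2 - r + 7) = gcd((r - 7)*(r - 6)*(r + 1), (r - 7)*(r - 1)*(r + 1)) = r^2 - 6*r - 7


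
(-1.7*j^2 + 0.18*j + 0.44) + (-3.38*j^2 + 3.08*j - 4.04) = -5.08*j^2 + 3.26*j - 3.6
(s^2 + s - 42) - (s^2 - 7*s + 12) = 8*s - 54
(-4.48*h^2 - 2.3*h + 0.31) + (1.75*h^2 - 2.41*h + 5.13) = -2.73*h^2 - 4.71*h + 5.44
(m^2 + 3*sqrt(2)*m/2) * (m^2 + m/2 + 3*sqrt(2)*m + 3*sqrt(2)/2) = m^4 + m^3/2 + 9*sqrt(2)*m^3/2 + 9*sqrt(2)*m^2/4 + 9*m^2 + 9*m/2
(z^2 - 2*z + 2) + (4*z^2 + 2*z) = 5*z^2 + 2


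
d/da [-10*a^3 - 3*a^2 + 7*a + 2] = -30*a^2 - 6*a + 7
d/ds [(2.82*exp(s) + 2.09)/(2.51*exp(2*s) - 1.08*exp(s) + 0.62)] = (-7.0782*exp(2*s) - 10.4918*exp(s) + 4.0056)*exp(s)/(6.3001*exp(4*s) - 5.4216*exp(3*s) + 4.2788*exp(2*s) - 1.3392*exp(s) + 0.3844)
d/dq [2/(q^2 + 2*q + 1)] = 4*(-q - 1)/(q^2 + 2*q + 1)^2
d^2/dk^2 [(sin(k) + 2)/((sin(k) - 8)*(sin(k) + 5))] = -(sin(k)^5 + 11*sin(k)^4 + 220*sin(k)^3 + 206*sin(k)^2 + 1156*sin(k) + 44)/((sin(k) - 8)^3*(sin(k) + 5)^3)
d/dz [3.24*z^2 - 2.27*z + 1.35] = 6.48*z - 2.27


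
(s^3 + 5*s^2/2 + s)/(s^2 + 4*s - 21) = s*(2*s^2 + 5*s + 2)/(2*(s^2 + 4*s - 21))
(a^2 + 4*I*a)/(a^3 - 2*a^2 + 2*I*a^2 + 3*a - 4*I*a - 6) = a*(a + 4*I)/(a^3 + 2*a^2*(-1 + I) + a*(3 - 4*I) - 6)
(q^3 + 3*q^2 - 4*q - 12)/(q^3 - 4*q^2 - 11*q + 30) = (q + 2)/(q - 5)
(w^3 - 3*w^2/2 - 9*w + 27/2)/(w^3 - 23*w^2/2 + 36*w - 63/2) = (w + 3)/(w - 7)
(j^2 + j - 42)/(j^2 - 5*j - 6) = (j + 7)/(j + 1)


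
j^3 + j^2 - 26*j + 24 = (j - 4)*(j - 1)*(j + 6)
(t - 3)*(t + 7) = t^2 + 4*t - 21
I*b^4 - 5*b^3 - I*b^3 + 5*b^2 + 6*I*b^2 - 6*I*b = b*(b - I)*(b + 6*I)*(I*b - I)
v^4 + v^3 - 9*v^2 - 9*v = v*(v - 3)*(v + 1)*(v + 3)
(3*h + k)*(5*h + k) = 15*h^2 + 8*h*k + k^2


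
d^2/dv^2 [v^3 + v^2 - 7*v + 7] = 6*v + 2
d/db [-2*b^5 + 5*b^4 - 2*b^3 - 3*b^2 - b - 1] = -10*b^4 + 20*b^3 - 6*b^2 - 6*b - 1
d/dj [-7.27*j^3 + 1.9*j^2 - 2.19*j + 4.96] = -21.81*j^2 + 3.8*j - 2.19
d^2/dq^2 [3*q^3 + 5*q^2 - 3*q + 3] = 18*q + 10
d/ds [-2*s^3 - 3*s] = -6*s^2 - 3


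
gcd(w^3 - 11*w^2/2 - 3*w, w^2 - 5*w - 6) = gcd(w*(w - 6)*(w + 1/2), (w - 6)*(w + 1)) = w - 6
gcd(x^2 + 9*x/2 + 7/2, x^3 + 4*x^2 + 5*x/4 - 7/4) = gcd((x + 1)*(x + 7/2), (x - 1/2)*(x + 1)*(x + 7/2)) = x^2 + 9*x/2 + 7/2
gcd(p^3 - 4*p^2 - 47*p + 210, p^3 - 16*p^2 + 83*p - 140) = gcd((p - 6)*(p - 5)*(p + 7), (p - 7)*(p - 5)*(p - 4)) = p - 5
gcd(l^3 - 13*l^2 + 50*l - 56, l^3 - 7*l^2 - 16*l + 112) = l^2 - 11*l + 28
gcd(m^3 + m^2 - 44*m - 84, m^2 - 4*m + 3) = 1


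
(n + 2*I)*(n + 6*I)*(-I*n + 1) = -I*n^3 + 9*n^2 + 20*I*n - 12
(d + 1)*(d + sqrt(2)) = d^2 + d + sqrt(2)*d + sqrt(2)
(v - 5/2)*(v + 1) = v^2 - 3*v/2 - 5/2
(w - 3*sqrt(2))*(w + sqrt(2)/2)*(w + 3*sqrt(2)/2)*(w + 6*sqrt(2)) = w^4 + 5*sqrt(2)*w^3 - 45*w^2/2 - 135*sqrt(2)*w/2 - 54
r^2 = r^2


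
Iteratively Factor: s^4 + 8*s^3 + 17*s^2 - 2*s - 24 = (s + 2)*(s^3 + 6*s^2 + 5*s - 12) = (s + 2)*(s + 4)*(s^2 + 2*s - 3) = (s - 1)*(s + 2)*(s + 4)*(s + 3)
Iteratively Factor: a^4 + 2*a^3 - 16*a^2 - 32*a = (a + 2)*(a^3 - 16*a) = a*(a + 2)*(a^2 - 16) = a*(a - 4)*(a + 2)*(a + 4)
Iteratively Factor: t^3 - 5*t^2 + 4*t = (t)*(t^2 - 5*t + 4) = t*(t - 1)*(t - 4)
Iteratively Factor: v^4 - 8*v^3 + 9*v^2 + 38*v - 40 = (v - 5)*(v^3 - 3*v^2 - 6*v + 8) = (v - 5)*(v - 4)*(v^2 + v - 2) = (v - 5)*(v - 4)*(v - 1)*(v + 2)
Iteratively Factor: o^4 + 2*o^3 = (o)*(o^3 + 2*o^2) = o*(o + 2)*(o^2) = o^2*(o + 2)*(o)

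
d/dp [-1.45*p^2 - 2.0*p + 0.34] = -2.9*p - 2.0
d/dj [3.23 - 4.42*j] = -4.42000000000000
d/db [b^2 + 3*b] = 2*b + 3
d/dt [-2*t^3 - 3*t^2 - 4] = 6*t*(-t - 1)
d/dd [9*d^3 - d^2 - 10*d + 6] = 27*d^2 - 2*d - 10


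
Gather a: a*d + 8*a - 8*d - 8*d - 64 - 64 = a*(d + 8) - 16*d - 128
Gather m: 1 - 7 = -6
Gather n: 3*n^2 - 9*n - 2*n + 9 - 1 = 3*n^2 - 11*n + 8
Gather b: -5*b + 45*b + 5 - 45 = 40*b - 40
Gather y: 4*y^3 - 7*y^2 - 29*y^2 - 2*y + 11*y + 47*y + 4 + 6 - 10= 4*y^3 - 36*y^2 + 56*y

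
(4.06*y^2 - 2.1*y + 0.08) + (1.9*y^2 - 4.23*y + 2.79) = 5.96*y^2 - 6.33*y + 2.87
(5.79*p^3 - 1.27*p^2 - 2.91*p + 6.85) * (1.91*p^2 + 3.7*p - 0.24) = 11.0589*p^5 + 18.9973*p^4 - 11.6467*p^3 + 2.6213*p^2 + 26.0434*p - 1.644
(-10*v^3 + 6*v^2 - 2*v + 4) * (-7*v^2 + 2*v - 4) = 70*v^5 - 62*v^4 + 66*v^3 - 56*v^2 + 16*v - 16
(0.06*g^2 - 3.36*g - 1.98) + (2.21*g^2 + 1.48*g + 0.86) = 2.27*g^2 - 1.88*g - 1.12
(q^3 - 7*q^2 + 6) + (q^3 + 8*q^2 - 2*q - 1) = 2*q^3 + q^2 - 2*q + 5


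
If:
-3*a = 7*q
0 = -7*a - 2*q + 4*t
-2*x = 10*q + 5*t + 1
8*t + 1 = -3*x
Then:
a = 28/403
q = -12/403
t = 43/403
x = -249/403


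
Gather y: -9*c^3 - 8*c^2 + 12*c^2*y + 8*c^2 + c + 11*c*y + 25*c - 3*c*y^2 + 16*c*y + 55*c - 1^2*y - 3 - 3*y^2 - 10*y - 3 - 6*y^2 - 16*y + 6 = -9*c^3 + 81*c + y^2*(-3*c - 9) + y*(12*c^2 + 27*c - 27)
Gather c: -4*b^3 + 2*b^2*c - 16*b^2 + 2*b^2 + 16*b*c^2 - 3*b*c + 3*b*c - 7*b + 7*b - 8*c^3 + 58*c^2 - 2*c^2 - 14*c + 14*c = -4*b^3 + 2*b^2*c - 14*b^2 - 8*c^3 + c^2*(16*b + 56)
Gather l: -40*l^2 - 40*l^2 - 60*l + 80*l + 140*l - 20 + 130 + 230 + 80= -80*l^2 + 160*l + 420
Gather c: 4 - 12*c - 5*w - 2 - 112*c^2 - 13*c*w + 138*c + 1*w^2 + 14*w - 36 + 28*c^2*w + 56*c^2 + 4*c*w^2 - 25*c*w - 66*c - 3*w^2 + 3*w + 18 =c^2*(28*w - 56) + c*(4*w^2 - 38*w + 60) - 2*w^2 + 12*w - 16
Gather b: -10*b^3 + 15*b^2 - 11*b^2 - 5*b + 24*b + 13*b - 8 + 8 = -10*b^3 + 4*b^2 + 32*b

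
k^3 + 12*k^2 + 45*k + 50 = (k + 2)*(k + 5)^2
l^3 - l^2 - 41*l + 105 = (l - 5)*(l - 3)*(l + 7)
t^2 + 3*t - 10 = (t - 2)*(t + 5)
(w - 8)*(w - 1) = w^2 - 9*w + 8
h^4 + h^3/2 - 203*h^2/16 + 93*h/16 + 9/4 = (h - 3)*(h - 3/4)*(h + 1/4)*(h + 4)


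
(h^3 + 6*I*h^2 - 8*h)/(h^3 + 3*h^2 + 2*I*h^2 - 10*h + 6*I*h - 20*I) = h*(h + 4*I)/(h^2 + 3*h - 10)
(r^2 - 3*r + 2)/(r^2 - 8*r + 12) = (r - 1)/(r - 6)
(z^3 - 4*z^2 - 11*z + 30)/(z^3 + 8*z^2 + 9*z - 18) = (z^2 - 7*z + 10)/(z^2 + 5*z - 6)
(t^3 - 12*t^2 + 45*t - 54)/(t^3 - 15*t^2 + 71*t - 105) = (t^2 - 9*t + 18)/(t^2 - 12*t + 35)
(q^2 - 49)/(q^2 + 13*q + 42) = (q - 7)/(q + 6)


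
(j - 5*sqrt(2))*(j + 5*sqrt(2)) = j^2 - 50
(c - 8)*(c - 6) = c^2 - 14*c + 48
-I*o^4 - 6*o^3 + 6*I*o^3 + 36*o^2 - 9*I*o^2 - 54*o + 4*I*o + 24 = (o - 4)*(o - 1)*(o - 6*I)*(-I*o + I)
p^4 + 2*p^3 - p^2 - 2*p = p*(p - 1)*(p + 1)*(p + 2)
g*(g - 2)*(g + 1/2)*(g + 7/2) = g^4 + 2*g^3 - 25*g^2/4 - 7*g/2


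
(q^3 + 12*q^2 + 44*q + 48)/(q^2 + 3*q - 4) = (q^2 + 8*q + 12)/(q - 1)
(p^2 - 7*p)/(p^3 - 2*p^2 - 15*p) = (7 - p)/(-p^2 + 2*p + 15)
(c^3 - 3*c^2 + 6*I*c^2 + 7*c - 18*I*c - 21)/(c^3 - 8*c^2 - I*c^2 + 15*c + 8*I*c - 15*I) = (c + 7*I)/(c - 5)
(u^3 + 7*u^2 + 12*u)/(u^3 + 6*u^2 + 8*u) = (u + 3)/(u + 2)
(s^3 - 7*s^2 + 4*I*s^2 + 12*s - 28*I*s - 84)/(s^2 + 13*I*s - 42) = (s^2 - s*(7 + 2*I) + 14*I)/(s + 7*I)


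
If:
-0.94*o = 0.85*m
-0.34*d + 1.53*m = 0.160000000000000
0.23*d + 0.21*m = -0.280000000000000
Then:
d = -1.09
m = -0.14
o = 0.12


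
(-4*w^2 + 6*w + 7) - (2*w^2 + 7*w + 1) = -6*w^2 - w + 6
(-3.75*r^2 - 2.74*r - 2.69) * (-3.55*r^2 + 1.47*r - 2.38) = 13.3125*r^4 + 4.2145*r^3 + 14.4467*r^2 + 2.5669*r + 6.4022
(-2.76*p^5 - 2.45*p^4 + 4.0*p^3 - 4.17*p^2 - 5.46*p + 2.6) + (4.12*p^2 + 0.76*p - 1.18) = -2.76*p^5 - 2.45*p^4 + 4.0*p^3 - 0.0499999999999998*p^2 - 4.7*p + 1.42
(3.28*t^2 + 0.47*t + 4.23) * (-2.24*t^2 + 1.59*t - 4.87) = -7.3472*t^4 + 4.1624*t^3 - 24.7015*t^2 + 4.4368*t - 20.6001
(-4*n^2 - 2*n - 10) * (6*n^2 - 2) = -24*n^4 - 12*n^3 - 52*n^2 + 4*n + 20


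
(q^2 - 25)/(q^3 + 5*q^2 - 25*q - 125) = 1/(q + 5)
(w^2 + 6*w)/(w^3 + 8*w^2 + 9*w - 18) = w/(w^2 + 2*w - 3)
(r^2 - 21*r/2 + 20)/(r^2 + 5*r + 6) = (r^2 - 21*r/2 + 20)/(r^2 + 5*r + 6)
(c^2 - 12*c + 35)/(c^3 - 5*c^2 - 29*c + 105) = (c - 5)/(c^2 + 2*c - 15)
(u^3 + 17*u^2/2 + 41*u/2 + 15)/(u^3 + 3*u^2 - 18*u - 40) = (u + 3/2)/(u - 4)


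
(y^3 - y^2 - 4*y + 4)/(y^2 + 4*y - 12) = (y^2 + y - 2)/(y + 6)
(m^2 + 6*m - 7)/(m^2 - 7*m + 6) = (m + 7)/(m - 6)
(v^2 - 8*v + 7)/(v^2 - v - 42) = (v - 1)/(v + 6)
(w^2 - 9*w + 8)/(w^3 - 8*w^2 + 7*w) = (w - 8)/(w*(w - 7))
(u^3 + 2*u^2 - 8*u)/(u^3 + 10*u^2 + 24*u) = (u - 2)/(u + 6)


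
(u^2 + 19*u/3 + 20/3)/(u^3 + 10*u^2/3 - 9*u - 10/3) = (3*u + 4)/(3*u^2 - 5*u - 2)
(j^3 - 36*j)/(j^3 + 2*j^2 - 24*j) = (j - 6)/(j - 4)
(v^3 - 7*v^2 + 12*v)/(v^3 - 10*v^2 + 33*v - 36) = v/(v - 3)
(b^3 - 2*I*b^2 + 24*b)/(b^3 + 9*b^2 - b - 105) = b*(b^2 - 2*I*b + 24)/(b^3 + 9*b^2 - b - 105)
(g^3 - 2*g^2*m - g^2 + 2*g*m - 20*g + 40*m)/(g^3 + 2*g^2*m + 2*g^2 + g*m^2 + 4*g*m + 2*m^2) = (g^3 - 2*g^2*m - g^2 + 2*g*m - 20*g + 40*m)/(g^3 + 2*g^2*m + 2*g^2 + g*m^2 + 4*g*m + 2*m^2)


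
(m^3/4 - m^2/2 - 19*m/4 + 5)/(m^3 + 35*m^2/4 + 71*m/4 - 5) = (m^2 - 6*m + 5)/(4*m^2 + 19*m - 5)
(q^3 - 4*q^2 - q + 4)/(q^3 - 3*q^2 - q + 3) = (q - 4)/(q - 3)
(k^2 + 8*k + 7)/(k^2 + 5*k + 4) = (k + 7)/(k + 4)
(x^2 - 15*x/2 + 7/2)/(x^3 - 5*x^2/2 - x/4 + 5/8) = 4*(x - 7)/(4*x^2 - 8*x - 5)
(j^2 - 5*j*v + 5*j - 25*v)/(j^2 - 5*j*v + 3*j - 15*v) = (j + 5)/(j + 3)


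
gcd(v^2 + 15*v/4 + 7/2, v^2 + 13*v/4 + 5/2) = v + 2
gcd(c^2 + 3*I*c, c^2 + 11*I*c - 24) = c + 3*I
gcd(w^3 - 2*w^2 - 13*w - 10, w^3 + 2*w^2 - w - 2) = w^2 + 3*w + 2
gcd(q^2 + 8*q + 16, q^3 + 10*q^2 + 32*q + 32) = q^2 + 8*q + 16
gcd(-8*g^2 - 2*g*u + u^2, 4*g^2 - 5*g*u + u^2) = -4*g + u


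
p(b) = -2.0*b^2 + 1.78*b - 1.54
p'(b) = 1.78 - 4.0*b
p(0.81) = -1.41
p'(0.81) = -1.46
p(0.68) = -1.25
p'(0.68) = -0.94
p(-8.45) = -159.39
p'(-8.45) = 35.58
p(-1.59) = -9.43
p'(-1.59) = 8.14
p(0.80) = -1.40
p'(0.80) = -1.42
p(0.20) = -1.26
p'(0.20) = 0.98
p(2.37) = -8.56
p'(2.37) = -7.70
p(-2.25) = -15.67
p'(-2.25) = 10.78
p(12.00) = -268.18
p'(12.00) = -46.22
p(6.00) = -62.86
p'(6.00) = -22.22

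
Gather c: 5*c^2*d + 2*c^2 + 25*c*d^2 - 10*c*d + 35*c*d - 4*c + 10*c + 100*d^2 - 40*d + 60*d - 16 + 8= c^2*(5*d + 2) + c*(25*d^2 + 25*d + 6) + 100*d^2 + 20*d - 8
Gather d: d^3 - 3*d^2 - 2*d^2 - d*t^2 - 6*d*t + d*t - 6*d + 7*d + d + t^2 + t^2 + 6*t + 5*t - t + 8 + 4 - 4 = d^3 - 5*d^2 + d*(-t^2 - 5*t + 2) + 2*t^2 + 10*t + 8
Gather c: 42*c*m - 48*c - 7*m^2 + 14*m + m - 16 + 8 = c*(42*m - 48) - 7*m^2 + 15*m - 8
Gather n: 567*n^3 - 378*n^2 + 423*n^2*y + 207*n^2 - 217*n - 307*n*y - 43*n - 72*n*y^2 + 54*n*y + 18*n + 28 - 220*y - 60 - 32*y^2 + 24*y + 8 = 567*n^3 + n^2*(423*y - 171) + n*(-72*y^2 - 253*y - 242) - 32*y^2 - 196*y - 24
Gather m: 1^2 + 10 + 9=20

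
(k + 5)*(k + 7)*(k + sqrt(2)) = k^3 + sqrt(2)*k^2 + 12*k^2 + 12*sqrt(2)*k + 35*k + 35*sqrt(2)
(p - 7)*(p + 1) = p^2 - 6*p - 7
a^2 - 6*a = a*(a - 6)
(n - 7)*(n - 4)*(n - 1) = n^3 - 12*n^2 + 39*n - 28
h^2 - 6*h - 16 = (h - 8)*(h + 2)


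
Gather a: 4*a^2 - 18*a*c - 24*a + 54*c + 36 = 4*a^2 + a*(-18*c - 24) + 54*c + 36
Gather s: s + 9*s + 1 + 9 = 10*s + 10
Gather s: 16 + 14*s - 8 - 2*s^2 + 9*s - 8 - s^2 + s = -3*s^2 + 24*s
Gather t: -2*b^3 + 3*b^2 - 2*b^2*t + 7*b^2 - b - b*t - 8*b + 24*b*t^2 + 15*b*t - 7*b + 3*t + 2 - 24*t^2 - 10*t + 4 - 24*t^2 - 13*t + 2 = -2*b^3 + 10*b^2 - 16*b + t^2*(24*b - 48) + t*(-2*b^2 + 14*b - 20) + 8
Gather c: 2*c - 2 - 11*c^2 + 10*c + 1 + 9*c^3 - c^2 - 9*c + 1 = 9*c^3 - 12*c^2 + 3*c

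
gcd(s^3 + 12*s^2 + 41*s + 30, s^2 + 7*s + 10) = s + 5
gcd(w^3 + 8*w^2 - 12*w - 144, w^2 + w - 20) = w - 4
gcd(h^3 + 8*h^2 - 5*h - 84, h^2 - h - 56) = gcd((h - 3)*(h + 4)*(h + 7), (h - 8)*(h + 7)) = h + 7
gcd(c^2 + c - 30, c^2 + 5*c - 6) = c + 6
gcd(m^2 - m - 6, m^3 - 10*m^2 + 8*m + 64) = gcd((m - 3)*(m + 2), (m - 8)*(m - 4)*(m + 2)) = m + 2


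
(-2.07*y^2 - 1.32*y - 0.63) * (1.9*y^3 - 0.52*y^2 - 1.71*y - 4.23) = -3.933*y^5 - 1.4316*y^4 + 3.0291*y^3 + 11.3409*y^2 + 6.6609*y + 2.6649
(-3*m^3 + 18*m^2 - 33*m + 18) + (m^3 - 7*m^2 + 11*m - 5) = -2*m^3 + 11*m^2 - 22*m + 13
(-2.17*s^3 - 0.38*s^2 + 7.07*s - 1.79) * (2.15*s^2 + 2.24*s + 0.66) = -4.6655*s^5 - 5.6778*s^4 + 12.9171*s^3 + 11.7375*s^2 + 0.6566*s - 1.1814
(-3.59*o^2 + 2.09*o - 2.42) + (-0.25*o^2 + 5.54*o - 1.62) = -3.84*o^2 + 7.63*o - 4.04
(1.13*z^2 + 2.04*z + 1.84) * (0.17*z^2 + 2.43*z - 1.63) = 0.1921*z^4 + 3.0927*z^3 + 3.4281*z^2 + 1.146*z - 2.9992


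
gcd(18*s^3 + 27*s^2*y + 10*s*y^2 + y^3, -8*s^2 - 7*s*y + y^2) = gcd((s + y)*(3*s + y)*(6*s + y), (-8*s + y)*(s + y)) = s + y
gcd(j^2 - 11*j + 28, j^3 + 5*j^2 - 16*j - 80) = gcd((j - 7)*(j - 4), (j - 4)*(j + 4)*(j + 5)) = j - 4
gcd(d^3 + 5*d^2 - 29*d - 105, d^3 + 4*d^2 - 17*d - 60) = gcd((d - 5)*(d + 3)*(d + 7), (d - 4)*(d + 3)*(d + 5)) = d + 3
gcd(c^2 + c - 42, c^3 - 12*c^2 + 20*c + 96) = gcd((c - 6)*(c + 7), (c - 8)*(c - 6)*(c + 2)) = c - 6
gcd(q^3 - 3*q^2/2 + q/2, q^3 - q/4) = q^2 - q/2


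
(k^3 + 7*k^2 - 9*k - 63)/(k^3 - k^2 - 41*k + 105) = (k + 3)/(k - 5)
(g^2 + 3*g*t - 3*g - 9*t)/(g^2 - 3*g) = (g + 3*t)/g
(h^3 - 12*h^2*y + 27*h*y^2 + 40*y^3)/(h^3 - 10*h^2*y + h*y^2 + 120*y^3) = (h + y)/(h + 3*y)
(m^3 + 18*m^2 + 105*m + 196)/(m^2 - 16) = (m^2 + 14*m + 49)/(m - 4)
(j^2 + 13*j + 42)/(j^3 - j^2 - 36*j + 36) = (j + 7)/(j^2 - 7*j + 6)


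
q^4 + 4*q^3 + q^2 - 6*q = q*(q - 1)*(q + 2)*(q + 3)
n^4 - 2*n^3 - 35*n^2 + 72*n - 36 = (n - 6)*(n - 1)^2*(n + 6)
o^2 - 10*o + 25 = (o - 5)^2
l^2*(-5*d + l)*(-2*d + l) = 10*d^2*l^2 - 7*d*l^3 + l^4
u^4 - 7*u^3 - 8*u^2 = u^2*(u - 8)*(u + 1)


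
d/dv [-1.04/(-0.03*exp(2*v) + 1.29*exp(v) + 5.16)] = (1.3416 - 0.0624*exp(v))*exp(v)/(-0.03*exp(2*v) + 1.29*exp(v) + 5.16)^2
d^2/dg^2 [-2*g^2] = -4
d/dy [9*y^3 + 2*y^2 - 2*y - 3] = 27*y^2 + 4*y - 2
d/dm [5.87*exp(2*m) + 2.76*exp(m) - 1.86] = (11.74*exp(m) + 2.76)*exp(m)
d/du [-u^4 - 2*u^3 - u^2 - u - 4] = -4*u^3 - 6*u^2 - 2*u - 1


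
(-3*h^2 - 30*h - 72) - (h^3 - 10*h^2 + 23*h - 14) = -h^3 + 7*h^2 - 53*h - 58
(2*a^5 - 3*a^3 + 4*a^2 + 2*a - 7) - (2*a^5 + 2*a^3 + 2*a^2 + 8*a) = -5*a^3 + 2*a^2 - 6*a - 7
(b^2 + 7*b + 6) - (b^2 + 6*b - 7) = b + 13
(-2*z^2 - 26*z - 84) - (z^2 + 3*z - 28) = -3*z^2 - 29*z - 56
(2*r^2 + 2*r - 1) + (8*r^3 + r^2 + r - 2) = 8*r^3 + 3*r^2 + 3*r - 3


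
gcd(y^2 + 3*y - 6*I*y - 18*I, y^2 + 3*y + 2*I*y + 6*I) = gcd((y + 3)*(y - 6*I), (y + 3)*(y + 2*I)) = y + 3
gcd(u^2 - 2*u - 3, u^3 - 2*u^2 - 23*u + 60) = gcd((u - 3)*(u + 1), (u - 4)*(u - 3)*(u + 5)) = u - 3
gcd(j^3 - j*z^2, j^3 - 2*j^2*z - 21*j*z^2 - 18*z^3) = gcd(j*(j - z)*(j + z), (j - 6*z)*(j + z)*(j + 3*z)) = j + z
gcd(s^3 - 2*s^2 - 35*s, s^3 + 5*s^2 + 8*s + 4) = 1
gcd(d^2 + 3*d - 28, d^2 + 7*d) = d + 7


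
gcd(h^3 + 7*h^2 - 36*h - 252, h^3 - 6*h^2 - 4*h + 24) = h - 6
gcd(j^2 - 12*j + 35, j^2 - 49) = j - 7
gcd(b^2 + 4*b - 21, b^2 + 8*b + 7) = b + 7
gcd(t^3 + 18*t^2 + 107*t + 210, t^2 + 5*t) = t + 5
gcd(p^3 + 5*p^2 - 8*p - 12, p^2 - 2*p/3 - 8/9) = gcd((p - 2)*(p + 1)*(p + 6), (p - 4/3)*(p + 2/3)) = 1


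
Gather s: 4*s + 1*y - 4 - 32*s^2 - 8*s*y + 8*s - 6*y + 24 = -32*s^2 + s*(12 - 8*y) - 5*y + 20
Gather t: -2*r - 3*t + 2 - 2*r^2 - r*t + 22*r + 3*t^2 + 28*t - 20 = -2*r^2 + 20*r + 3*t^2 + t*(25 - r) - 18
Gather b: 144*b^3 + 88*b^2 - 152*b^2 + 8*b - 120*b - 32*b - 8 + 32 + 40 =144*b^3 - 64*b^2 - 144*b + 64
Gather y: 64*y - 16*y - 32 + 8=48*y - 24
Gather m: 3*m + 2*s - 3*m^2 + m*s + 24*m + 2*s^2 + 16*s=-3*m^2 + m*(s + 27) + 2*s^2 + 18*s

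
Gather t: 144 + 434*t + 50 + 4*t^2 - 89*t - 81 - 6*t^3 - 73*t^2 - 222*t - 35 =-6*t^3 - 69*t^2 + 123*t + 78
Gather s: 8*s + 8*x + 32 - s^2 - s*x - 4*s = -s^2 + s*(4 - x) + 8*x + 32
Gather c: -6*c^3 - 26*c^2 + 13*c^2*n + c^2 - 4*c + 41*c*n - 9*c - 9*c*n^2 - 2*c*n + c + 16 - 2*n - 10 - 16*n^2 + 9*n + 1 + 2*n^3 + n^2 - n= -6*c^3 + c^2*(13*n - 25) + c*(-9*n^2 + 39*n - 12) + 2*n^3 - 15*n^2 + 6*n + 7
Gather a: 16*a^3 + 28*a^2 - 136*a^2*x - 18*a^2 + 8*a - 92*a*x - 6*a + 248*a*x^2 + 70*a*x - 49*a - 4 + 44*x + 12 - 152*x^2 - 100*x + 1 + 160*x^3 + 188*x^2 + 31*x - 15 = 16*a^3 + a^2*(10 - 136*x) + a*(248*x^2 - 22*x - 47) + 160*x^3 + 36*x^2 - 25*x - 6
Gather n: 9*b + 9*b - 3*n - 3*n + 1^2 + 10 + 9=18*b - 6*n + 20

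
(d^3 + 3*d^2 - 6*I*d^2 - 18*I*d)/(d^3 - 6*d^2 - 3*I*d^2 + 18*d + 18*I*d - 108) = d*(d + 3)/(d^2 + 3*d*(-2 + I) - 18*I)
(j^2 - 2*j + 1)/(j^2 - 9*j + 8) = (j - 1)/(j - 8)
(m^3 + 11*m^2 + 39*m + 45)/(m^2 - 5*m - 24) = (m^2 + 8*m + 15)/(m - 8)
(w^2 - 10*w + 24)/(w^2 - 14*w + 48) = (w - 4)/(w - 8)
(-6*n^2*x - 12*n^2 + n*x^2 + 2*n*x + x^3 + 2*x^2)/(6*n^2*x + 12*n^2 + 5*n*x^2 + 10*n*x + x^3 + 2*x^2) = (-2*n + x)/(2*n + x)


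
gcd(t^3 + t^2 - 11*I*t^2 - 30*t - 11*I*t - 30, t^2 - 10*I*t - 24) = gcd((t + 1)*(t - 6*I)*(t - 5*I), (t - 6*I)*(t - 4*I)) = t - 6*I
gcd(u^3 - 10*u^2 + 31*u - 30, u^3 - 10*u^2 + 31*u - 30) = u^3 - 10*u^2 + 31*u - 30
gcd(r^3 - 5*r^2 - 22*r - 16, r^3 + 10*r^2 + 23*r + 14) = r^2 + 3*r + 2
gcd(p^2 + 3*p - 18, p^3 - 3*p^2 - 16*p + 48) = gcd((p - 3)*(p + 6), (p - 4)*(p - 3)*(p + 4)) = p - 3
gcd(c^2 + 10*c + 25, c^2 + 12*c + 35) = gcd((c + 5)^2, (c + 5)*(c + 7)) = c + 5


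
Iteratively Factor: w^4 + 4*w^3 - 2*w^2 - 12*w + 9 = (w + 3)*(w^3 + w^2 - 5*w + 3) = (w - 1)*(w + 3)*(w^2 + 2*w - 3) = (w - 1)^2*(w + 3)*(w + 3)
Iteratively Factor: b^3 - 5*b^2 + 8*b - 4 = (b - 2)*(b^2 - 3*b + 2) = (b - 2)*(b - 1)*(b - 2)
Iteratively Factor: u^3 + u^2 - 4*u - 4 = (u + 1)*(u^2 - 4) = (u + 1)*(u + 2)*(u - 2)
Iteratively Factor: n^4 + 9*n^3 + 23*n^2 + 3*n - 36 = (n + 3)*(n^3 + 6*n^2 + 5*n - 12) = (n + 3)*(n + 4)*(n^2 + 2*n - 3) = (n - 1)*(n + 3)*(n + 4)*(n + 3)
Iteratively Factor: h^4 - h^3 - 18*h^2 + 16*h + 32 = (h + 4)*(h^3 - 5*h^2 + 2*h + 8) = (h - 4)*(h + 4)*(h^2 - h - 2) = (h - 4)*(h + 1)*(h + 4)*(h - 2)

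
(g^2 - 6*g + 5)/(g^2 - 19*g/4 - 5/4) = 4*(g - 1)/(4*g + 1)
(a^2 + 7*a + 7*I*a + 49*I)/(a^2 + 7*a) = (a + 7*I)/a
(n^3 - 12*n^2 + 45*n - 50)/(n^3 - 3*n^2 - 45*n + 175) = (n - 2)/(n + 7)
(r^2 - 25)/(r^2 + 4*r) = (r^2 - 25)/(r*(r + 4))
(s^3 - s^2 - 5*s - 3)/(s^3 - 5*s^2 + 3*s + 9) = (s + 1)/(s - 3)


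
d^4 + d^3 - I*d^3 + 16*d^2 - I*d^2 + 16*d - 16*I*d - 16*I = (d + 1)*(d - 4*I)*(d - I)*(d + 4*I)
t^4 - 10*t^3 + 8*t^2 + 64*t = t*(t - 8)*(t - 4)*(t + 2)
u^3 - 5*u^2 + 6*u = u*(u - 3)*(u - 2)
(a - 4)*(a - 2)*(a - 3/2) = a^3 - 15*a^2/2 + 17*a - 12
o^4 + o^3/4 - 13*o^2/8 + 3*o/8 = o*(o - 1)*(o - 1/4)*(o + 3/2)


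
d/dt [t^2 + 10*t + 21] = 2*t + 10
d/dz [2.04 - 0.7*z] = -0.700000000000000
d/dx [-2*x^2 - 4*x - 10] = -4*x - 4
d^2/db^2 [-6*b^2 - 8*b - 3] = -12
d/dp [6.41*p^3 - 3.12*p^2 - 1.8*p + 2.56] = 19.23*p^2 - 6.24*p - 1.8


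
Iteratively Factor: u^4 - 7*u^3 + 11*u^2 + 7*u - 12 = (u - 3)*(u^3 - 4*u^2 - u + 4) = (u - 3)*(u + 1)*(u^2 - 5*u + 4) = (u - 4)*(u - 3)*(u + 1)*(u - 1)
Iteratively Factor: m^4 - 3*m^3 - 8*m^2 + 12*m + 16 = (m - 2)*(m^3 - m^2 - 10*m - 8) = (m - 4)*(m - 2)*(m^2 + 3*m + 2) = (m - 4)*(m - 2)*(m + 2)*(m + 1)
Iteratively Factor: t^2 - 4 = (t + 2)*(t - 2)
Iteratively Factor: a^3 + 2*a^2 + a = (a + 1)*(a^2 + a) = (a + 1)^2*(a)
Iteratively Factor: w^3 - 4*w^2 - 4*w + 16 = (w - 2)*(w^2 - 2*w - 8) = (w - 4)*(w - 2)*(w + 2)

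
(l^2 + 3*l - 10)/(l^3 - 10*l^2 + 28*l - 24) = (l + 5)/(l^2 - 8*l + 12)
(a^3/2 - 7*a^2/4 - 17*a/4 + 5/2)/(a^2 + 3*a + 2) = (2*a^2 - 11*a + 5)/(4*(a + 1))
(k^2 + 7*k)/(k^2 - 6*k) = (k + 7)/(k - 6)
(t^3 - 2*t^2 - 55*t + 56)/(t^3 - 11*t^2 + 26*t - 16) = (t + 7)/(t - 2)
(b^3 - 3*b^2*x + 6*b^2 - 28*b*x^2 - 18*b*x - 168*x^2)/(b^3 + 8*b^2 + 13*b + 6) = (b^2 - 3*b*x - 28*x^2)/(b^2 + 2*b + 1)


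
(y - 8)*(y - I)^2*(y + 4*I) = y^4 - 8*y^3 + 2*I*y^3 + 7*y^2 - 16*I*y^2 - 56*y - 4*I*y + 32*I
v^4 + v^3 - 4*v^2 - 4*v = v*(v - 2)*(v + 1)*(v + 2)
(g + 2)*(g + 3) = g^2 + 5*g + 6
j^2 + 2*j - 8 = (j - 2)*(j + 4)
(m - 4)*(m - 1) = m^2 - 5*m + 4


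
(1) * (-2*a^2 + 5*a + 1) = -2*a^2 + 5*a + 1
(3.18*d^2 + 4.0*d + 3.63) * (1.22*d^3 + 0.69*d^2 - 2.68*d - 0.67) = 3.8796*d^5 + 7.0742*d^4 - 1.3338*d^3 - 10.3459*d^2 - 12.4084*d - 2.4321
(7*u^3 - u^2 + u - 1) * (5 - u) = -7*u^4 + 36*u^3 - 6*u^2 + 6*u - 5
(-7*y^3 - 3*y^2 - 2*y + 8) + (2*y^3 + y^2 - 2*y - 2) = -5*y^3 - 2*y^2 - 4*y + 6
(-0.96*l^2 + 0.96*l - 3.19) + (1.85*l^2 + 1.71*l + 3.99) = 0.89*l^2 + 2.67*l + 0.8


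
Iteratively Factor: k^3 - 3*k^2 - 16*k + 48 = (k - 3)*(k^2 - 16) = (k - 4)*(k - 3)*(k + 4)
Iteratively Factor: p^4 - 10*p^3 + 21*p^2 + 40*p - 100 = (p - 5)*(p^3 - 5*p^2 - 4*p + 20) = (p - 5)*(p - 2)*(p^2 - 3*p - 10) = (p - 5)^2*(p - 2)*(p + 2)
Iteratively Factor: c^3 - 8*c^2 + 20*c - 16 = (c - 2)*(c^2 - 6*c + 8) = (c - 2)^2*(c - 4)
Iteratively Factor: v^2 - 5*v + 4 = (v - 4)*(v - 1)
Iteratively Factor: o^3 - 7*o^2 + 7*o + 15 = (o + 1)*(o^2 - 8*o + 15) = (o - 3)*(o + 1)*(o - 5)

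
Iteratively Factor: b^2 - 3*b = (b)*(b - 3)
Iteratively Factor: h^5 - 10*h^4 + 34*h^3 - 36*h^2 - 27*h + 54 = (h - 3)*(h^4 - 7*h^3 + 13*h^2 + 3*h - 18) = (h - 3)^2*(h^3 - 4*h^2 + h + 6) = (h - 3)^3*(h^2 - h - 2) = (h - 3)^3*(h - 2)*(h + 1)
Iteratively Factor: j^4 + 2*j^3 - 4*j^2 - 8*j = (j + 2)*(j^3 - 4*j) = j*(j + 2)*(j^2 - 4) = j*(j + 2)^2*(j - 2)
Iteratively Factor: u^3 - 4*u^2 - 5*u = (u)*(u^2 - 4*u - 5) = u*(u + 1)*(u - 5)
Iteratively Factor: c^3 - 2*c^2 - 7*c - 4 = (c + 1)*(c^2 - 3*c - 4) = (c + 1)^2*(c - 4)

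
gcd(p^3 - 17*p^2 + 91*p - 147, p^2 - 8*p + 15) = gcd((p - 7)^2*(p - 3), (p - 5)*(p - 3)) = p - 3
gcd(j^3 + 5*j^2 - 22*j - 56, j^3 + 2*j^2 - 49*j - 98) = j^2 + 9*j + 14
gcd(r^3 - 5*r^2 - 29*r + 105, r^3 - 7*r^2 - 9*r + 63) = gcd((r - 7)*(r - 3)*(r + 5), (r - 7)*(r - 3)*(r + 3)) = r^2 - 10*r + 21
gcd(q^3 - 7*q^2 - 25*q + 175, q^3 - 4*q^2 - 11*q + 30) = q - 5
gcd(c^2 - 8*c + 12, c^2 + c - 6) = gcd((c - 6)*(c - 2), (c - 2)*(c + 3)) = c - 2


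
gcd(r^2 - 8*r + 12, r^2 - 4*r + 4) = r - 2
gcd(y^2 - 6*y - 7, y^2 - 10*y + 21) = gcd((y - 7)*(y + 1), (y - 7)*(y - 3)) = y - 7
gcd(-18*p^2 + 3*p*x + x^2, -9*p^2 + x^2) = -3*p + x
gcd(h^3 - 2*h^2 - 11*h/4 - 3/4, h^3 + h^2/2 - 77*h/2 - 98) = 1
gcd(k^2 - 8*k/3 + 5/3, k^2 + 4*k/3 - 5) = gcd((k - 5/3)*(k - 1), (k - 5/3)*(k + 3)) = k - 5/3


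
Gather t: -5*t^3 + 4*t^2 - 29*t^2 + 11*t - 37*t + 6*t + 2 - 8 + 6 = -5*t^3 - 25*t^2 - 20*t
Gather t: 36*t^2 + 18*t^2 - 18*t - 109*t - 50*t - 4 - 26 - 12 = 54*t^2 - 177*t - 42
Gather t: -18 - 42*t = -42*t - 18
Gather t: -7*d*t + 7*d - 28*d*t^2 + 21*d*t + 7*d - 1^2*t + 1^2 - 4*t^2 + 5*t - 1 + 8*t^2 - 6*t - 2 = 14*d + t^2*(4 - 28*d) + t*(14*d - 2) - 2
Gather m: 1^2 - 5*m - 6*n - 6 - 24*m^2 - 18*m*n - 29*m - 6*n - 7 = -24*m^2 + m*(-18*n - 34) - 12*n - 12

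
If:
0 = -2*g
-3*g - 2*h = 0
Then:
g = 0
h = 0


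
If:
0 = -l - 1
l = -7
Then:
No Solution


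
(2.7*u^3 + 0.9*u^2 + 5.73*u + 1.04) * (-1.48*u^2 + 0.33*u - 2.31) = -3.996*u^5 - 0.441*u^4 - 14.4204*u^3 - 1.7273*u^2 - 12.8931*u - 2.4024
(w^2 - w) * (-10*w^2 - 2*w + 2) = -10*w^4 + 8*w^3 + 4*w^2 - 2*w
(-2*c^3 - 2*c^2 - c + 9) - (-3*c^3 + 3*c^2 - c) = c^3 - 5*c^2 + 9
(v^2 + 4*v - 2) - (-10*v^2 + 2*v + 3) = 11*v^2 + 2*v - 5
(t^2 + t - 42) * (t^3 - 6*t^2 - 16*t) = t^5 - 5*t^4 - 64*t^3 + 236*t^2 + 672*t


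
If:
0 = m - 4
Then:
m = 4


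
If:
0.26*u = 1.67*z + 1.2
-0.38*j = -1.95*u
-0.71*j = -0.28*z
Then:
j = -0.29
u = -0.06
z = -0.73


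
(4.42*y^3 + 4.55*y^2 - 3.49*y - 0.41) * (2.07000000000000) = 9.1494*y^3 + 9.4185*y^2 - 7.2243*y - 0.8487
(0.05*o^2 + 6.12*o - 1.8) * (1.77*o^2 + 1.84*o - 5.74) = 0.0885*o^4 + 10.9244*o^3 + 7.7878*o^2 - 38.4408*o + 10.332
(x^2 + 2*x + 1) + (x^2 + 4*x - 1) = 2*x^2 + 6*x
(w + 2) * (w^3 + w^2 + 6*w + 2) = w^4 + 3*w^3 + 8*w^2 + 14*w + 4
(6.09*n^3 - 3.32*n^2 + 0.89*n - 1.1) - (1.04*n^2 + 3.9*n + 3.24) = 6.09*n^3 - 4.36*n^2 - 3.01*n - 4.34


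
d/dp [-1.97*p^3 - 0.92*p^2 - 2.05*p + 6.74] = -5.91*p^2 - 1.84*p - 2.05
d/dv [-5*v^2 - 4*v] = -10*v - 4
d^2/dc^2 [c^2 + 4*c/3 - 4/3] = 2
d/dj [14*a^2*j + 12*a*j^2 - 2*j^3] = 14*a^2 + 24*a*j - 6*j^2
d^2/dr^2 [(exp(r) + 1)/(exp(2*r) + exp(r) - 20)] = (exp(4*r) + 3*exp(3*r) + 123*exp(2*r) + 101*exp(r) + 420)*exp(r)/(exp(6*r) + 3*exp(5*r) - 57*exp(4*r) - 119*exp(3*r) + 1140*exp(2*r) + 1200*exp(r) - 8000)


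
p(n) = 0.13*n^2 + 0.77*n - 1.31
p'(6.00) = 2.33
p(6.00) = 7.99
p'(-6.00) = -0.79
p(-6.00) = -1.25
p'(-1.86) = 0.29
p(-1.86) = -2.29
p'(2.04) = 1.30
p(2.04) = 0.80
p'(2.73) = 1.48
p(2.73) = 1.76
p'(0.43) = 0.88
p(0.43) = -0.95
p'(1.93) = 1.27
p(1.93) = 0.66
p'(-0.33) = 0.68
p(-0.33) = -1.55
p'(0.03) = 0.78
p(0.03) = -1.29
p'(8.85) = 3.07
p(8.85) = 15.69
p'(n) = 0.26*n + 0.77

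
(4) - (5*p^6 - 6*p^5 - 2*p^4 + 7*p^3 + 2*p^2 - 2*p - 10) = -5*p^6 + 6*p^5 + 2*p^4 - 7*p^3 - 2*p^2 + 2*p + 14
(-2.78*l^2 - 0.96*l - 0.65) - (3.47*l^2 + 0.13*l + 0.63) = -6.25*l^2 - 1.09*l - 1.28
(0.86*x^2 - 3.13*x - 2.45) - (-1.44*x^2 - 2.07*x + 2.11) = 2.3*x^2 - 1.06*x - 4.56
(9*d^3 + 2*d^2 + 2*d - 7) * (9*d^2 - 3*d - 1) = 81*d^5 - 9*d^4 + 3*d^3 - 71*d^2 + 19*d + 7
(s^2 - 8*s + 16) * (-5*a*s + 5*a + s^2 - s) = -5*a*s^3 + 45*a*s^2 - 120*a*s + 80*a + s^4 - 9*s^3 + 24*s^2 - 16*s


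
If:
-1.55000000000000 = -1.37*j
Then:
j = 1.13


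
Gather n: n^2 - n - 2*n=n^2 - 3*n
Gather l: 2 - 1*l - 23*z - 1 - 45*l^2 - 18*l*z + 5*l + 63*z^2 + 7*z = -45*l^2 + l*(4 - 18*z) + 63*z^2 - 16*z + 1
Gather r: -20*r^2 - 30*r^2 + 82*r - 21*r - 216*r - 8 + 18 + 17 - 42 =-50*r^2 - 155*r - 15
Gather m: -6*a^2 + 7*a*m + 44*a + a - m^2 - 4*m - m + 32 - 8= -6*a^2 + 45*a - m^2 + m*(7*a - 5) + 24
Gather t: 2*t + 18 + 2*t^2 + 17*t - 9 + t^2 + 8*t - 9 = 3*t^2 + 27*t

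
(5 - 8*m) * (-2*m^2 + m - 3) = 16*m^3 - 18*m^2 + 29*m - 15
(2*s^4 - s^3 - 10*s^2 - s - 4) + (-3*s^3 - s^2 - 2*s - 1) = 2*s^4 - 4*s^3 - 11*s^2 - 3*s - 5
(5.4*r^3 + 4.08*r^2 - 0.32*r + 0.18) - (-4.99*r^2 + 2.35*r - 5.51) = 5.4*r^3 + 9.07*r^2 - 2.67*r + 5.69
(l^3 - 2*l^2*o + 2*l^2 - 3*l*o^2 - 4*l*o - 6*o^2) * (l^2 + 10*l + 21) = l^5 - 2*l^4*o + 12*l^4 - 3*l^3*o^2 - 24*l^3*o + 41*l^3 - 36*l^2*o^2 - 82*l^2*o + 42*l^2 - 123*l*o^2 - 84*l*o - 126*o^2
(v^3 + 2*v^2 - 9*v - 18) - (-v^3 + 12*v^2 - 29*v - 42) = 2*v^3 - 10*v^2 + 20*v + 24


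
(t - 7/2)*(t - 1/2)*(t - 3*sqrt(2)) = t^3 - 3*sqrt(2)*t^2 - 4*t^2 + 7*t/4 + 12*sqrt(2)*t - 21*sqrt(2)/4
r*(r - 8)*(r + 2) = r^3 - 6*r^2 - 16*r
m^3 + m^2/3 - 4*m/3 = m*(m - 1)*(m + 4/3)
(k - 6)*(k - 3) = k^2 - 9*k + 18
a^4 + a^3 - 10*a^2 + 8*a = a*(a - 2)*(a - 1)*(a + 4)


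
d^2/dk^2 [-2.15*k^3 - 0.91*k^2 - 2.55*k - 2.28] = -12.9*k - 1.82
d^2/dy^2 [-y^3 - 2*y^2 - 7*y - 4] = -6*y - 4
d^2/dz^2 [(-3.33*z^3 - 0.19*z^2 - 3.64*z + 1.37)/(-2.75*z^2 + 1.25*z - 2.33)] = (-2.8421709430404e-14*z^5 + 1.4210854715202e-14*z^4 + 24.09355*z^3 - 127.66005*z^2 - 3.21412799999998*z + 36.541282)/(20.796875*z^6 - 28.359375*z^5 + 65.7525*z^4 - 50.009375*z^3 + 55.7103*z^2 - 20.358375*z + 12.649337)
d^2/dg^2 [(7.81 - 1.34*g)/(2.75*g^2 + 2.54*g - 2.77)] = (-(1.34*g - 7.81)*(5.5*g + 2.54)*(11.0*g + 5.08) + (22.11*g - 36.1478)*(2.75*g^2 + 2.54*g - 2.77))/(2.75*g^2 + 2.54*g - 2.77)^3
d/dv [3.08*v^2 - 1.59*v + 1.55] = 6.16*v - 1.59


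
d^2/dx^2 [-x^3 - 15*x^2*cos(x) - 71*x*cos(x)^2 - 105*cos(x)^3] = 15*x^2*cos(x) + 60*x*sin(x) + 142*x*cos(2*x) - 6*x + 142*sin(2*x) + 195*cos(x)/4 + 945*cos(3*x)/4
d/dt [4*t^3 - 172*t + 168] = 12*t^2 - 172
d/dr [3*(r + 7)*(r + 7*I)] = 6*r + 21 + 21*I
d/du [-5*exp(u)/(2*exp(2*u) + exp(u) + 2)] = 10*(exp(2*u) - 1)*exp(u)/(4*exp(4*u) + 4*exp(3*u) + 9*exp(2*u) + 4*exp(u) + 4)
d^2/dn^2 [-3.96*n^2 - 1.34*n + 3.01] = -7.92000000000000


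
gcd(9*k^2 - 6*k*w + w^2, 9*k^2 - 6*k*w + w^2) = 9*k^2 - 6*k*w + w^2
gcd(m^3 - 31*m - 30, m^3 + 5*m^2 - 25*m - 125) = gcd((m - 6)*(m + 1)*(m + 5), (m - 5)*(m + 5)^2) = m + 5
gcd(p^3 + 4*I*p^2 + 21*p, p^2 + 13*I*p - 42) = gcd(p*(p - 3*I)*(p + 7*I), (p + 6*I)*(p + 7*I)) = p + 7*I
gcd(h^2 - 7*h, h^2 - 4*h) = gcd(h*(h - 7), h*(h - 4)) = h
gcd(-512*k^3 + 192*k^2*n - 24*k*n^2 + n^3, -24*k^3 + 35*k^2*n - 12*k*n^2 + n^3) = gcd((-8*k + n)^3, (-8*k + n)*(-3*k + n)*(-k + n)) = 8*k - n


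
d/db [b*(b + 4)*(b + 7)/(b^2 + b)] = (b^2 + 2*b - 17)/(b^2 + 2*b + 1)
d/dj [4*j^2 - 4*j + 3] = 8*j - 4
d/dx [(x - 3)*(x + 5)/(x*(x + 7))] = 5*(x^2 + 6*x + 21)/(x^2*(x^2 + 14*x + 49))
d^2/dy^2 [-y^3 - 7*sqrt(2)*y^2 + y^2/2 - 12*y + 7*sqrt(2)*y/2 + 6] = -6*y - 14*sqrt(2) + 1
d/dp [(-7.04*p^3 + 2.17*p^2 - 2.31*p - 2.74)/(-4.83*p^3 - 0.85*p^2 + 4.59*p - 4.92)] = (16.4651*p^4 - 86.9418*p^3 + 72.2046*p^2 - 26.0108*p + 23.9418)/(23.3289*p^6 + 8.211*p^5 - 43.6169*p^4 + 39.7242*p^3 + 29.4321*p^2 - 45.1656*p + 24.2064)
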